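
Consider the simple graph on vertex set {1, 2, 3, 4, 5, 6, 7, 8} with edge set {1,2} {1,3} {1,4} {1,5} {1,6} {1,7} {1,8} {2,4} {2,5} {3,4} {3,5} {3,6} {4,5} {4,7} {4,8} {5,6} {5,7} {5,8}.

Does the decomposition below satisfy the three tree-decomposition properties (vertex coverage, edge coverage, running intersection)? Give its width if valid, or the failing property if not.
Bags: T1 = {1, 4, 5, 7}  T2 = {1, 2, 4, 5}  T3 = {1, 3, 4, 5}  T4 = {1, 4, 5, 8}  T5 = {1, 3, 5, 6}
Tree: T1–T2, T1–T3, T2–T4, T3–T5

Checking the three conditions: (i) the bags cover all of {1, 2, 3, 4, 5, 6, 7, 8}; (ii) for each edge, some bag contains both endpoints; (iii) the bags containing any fixed vertex form a subtree. All hold, so the decomposition is valid with width 4 − 1 = 3.

Yes; width 3.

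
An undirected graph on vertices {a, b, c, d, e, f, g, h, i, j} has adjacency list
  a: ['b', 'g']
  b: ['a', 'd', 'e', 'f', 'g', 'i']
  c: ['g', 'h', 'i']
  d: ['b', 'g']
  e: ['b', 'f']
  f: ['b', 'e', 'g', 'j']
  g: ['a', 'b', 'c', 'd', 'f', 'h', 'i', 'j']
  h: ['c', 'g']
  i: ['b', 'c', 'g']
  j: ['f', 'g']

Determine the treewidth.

2

A width-2 tree decomposition is:
Bags: B1 = {b, f, g}  B2 = {b, d, g}  B3 = {a, b, g}  B4 = {b, g, i}  B5 = {c, g, i}  B6 = {c, g, h}  B7 = {f, g, j}  B8 = {b, e, f}
Tree: B1–B2, B2–B3, B1–B4, B4–B5, B5–B6, B1–B7, B1–B8
The largest bag has 3 vertices, giving width 2; this decomposition certifies tw(G) ≤ 2. On the other hand G contains the 3-clique {f, g, j}. A clique must lie in a single bag of any decomposition, so no decomposition can have width below 2. Therefore the treewidth is 2.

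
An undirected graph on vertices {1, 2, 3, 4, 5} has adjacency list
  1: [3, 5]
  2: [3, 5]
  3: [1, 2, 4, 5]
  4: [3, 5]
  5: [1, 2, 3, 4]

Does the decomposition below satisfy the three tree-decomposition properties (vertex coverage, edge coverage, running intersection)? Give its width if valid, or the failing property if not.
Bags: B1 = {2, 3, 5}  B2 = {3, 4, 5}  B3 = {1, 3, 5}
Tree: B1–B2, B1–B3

Yes; width 2.

Checking the three conditions: (i) the bags cover all of {1, 2, 3, 4, 5}; (ii) for each edge, some bag contains both endpoints; (iii) the bags containing any fixed vertex form a subtree. All hold, so the decomposition is valid with width 3 − 1 = 2.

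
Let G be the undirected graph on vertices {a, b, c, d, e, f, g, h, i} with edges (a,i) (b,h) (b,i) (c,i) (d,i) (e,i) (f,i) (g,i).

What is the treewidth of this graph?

1

A width-1 tree decomposition is:
Bags: B1 = {a, i}  B2 = {e, i}  B3 = {c, i}  B4 = {g, i}  B5 = {b, i}  B6 = {b, h}  B7 = {f, i}  B8 = {d, i}
Tree: B1–B2, B1–B3, B1–B4, B2–B5, B5–B6, B4–B7, B2–B8
Each bag holds 2 vertices, so the decomposition has width 1, which upper-bounds the treewidth. Any graph with an edge has treewidth ≥ 1, and G has the edge a–i. Therefore the treewidth is 1.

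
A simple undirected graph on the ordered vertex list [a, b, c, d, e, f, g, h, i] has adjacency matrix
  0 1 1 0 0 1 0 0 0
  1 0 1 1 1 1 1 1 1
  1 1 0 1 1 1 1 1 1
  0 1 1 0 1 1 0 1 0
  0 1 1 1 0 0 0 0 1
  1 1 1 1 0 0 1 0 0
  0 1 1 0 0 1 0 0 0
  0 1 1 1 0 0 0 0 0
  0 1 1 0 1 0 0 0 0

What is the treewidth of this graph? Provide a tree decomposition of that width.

Treewidth 3.
One optimal decomposition is:
Bags: B1 = {b, c, d, e}  B2 = {b, c, d, f}  B3 = {b, c, f, g}  B4 = {b, c, e, i}  B5 = {a, b, c, f}  B6 = {b, c, d, h}
Tree: B1–B2, B2–B3, B1–B4, B3–B5, B2–B6

The largest bag has 4 vertices, giving width 3; this decomposition certifies tw(G) ≤ 3. Conversely, {b, c, d, e} is a clique of size 4, and the vertices of any clique must share a bag in every tree decomposition; so some bag has ≥ 4 vertices and tw(G) ≥ 3. The upper and lower bounds meet at 3, so that is the treewidth.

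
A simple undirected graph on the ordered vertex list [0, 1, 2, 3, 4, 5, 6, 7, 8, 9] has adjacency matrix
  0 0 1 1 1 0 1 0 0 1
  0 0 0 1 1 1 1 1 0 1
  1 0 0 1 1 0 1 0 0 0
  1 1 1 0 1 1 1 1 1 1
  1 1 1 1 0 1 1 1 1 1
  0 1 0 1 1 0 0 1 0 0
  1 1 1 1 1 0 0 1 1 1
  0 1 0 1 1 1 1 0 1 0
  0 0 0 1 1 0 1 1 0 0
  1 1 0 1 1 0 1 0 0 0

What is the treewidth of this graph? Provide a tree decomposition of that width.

The largest bag has 5 vertices, giving width 4; this decomposition certifies tw(G) ≤ 4. Conversely, {1, 3, 4, 5, 7} is a clique of size 5, and the vertices of any clique must share a bag in every tree decomposition; so some bag has ≥ 5 vertices and tw(G) ≥ 4. Hence tw(G) = 4 exactly.

Treewidth 4.
One such decomposition:
Bags: B1 = {1, 3, 4, 6, 7}  B2 = {1, 3, 4, 6, 9}  B3 = {0, 3, 4, 6, 9}  B4 = {0, 2, 3, 4, 6}  B5 = {3, 4, 6, 7, 8}  B6 = {1, 3, 4, 5, 7}
Tree: B1–B2, B2–B3, B3–B4, B1–B5, B1–B6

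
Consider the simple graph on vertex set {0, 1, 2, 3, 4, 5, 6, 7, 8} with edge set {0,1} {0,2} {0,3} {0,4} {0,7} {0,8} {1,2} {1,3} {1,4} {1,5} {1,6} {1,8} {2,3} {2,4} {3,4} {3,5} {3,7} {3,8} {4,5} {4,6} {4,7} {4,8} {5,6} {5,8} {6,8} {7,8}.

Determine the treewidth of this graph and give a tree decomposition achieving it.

Treewidth 4.
One such decomposition:
Bags: B1 = {0, 1, 2, 3, 4}  B2 = {0, 1, 3, 4, 8}  B3 = {0, 3, 4, 7, 8}  B4 = {1, 3, 4, 5, 8}  B5 = {1, 4, 5, 6, 8}
Tree: B1–B2, B2–B3, B2–B4, B4–B5

Each bag holds 5 vertices, so the decomposition has width 4, which upper-bounds the treewidth. For the lower bound, the 5 vertices {0, 1, 3, 4, 8} are pairwise adjacent, and any tree decomposition puts a clique entirely inside one bag — forcing width ≥ 4. Combining the bounds, tw(G) = 4.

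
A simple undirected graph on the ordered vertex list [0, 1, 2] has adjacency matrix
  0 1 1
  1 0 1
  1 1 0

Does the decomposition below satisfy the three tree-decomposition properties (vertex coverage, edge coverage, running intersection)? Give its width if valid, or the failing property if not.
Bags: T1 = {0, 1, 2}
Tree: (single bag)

Yes; width 2.

Vertex coverage: the bags together contain {0, 1, 2}, the full vertex set. Edge coverage: each edge of G has both endpoints in at least one bag. Running intersection: for every vertex, the bags containing it form a connected subtree. All three properties hold, so this is a valid tree decomposition of width max|bag| − 1 = 2, and hence tw(G) ≤ 2.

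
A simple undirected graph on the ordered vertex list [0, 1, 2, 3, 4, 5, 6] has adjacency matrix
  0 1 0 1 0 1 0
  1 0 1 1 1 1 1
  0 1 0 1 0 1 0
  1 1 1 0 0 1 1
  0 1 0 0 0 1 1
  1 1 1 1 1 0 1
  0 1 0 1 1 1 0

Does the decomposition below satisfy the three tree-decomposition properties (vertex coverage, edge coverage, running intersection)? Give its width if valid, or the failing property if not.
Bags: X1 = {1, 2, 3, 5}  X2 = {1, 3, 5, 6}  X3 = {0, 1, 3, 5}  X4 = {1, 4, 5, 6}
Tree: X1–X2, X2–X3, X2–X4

Every vertex of G appears in some bag (union = {0, 1, 2, 3, 4, 5, 6}); every edge is covered by a bag; and for each vertex v the set of bags containing v is connected in the bag tree. The decomposition is therefore valid. The largest bag has 4 vertices, so the width is 3.

Yes; width 3.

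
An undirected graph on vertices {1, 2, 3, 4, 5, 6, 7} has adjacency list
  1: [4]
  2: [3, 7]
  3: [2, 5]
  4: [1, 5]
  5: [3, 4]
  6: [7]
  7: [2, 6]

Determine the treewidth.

1

A width-1 tree decomposition is:
Bags: B1 = {1, 4}  B2 = {4, 5}  B3 = {3, 5}  B4 = {2, 3}  B5 = {2, 7}  B6 = {6, 7}
Tree: B1–B2, B2–B3, B3–B4, B4–B5, B5–B6
The largest bag has 2 vertices, giving width 1; this decomposition certifies tw(G) ≤ 1. Since G has at least one edge (e.g. 1–4), it is not an edgeless graph, so tw(G) ≥ 1. Combining the bounds, tw(G) = 1.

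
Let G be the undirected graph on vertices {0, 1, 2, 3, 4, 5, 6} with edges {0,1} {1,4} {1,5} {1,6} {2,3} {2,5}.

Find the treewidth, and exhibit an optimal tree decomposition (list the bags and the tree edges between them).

Treewidth 1.
One optimal decomposition is:
Bags: B1 = {2, 5}  B2 = {1, 5}  B3 = {0, 1}  B4 = {1, 4}  B5 = {2, 3}  B6 = {1, 6}
Tree: B1–B2, B2–B3, B2–B4, B1–B5, B3–B6

Every bag has size at most 2, so the width is 2 − 1 = 1 and tw(G) ≤ 1. Since G has at least one edge (e.g. 2–5), it is not an edgeless graph, so tw(G) ≥ 1. Hence tw(G) = 1 exactly.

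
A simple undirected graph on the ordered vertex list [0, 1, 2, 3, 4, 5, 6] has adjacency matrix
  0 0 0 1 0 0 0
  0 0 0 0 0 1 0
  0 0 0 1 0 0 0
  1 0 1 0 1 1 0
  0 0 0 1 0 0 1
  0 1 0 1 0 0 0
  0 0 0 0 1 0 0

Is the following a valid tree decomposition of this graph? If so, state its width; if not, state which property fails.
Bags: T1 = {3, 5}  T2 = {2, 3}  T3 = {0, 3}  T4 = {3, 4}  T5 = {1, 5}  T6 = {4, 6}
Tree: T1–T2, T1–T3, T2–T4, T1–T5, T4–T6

Yes; width 1.

Every vertex of G appears in some bag (union = {0, 1, 2, 3, 4, 5, 6}); every edge is covered by a bag; and for each vertex v the set of bags containing v is connected in the bag tree. The decomposition is therefore valid. The largest bag has 2 vertices, so the width is 1.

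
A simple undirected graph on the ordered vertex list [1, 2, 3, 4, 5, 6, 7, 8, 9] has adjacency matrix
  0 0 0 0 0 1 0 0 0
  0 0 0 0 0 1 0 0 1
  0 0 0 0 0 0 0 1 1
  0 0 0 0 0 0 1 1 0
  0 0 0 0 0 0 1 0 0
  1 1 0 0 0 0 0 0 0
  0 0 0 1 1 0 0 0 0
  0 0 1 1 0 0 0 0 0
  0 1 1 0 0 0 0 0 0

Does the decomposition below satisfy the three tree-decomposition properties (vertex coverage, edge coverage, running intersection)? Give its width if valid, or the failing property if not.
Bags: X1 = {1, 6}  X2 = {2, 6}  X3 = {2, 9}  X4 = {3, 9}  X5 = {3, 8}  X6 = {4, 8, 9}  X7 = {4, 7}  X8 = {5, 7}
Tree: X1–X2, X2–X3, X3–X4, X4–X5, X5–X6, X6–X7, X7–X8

A tree decomposition must satisfy three properties: every vertex lies in some bag; for every edge, both endpoints lie together in some bag; and for every vertex, the bags containing it form a connected subtree. Here bags containing vertex 9 are not connected in the tree, so the decomposition is invalid.

No — bags containing vertex 9 are not connected in the tree.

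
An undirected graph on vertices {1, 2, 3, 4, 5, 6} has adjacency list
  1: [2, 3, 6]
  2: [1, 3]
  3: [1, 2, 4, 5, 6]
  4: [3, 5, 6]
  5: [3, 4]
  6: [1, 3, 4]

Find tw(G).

A width-2 tree decomposition is:
Bags: B1 = {3, 4, 6}  B2 = {3, 4, 5}  B3 = {1, 3, 6}  B4 = {1, 2, 3}
Tree: B1–B2, B1–B3, B3–B4
Each bag holds 3 vertices, so the decomposition has width 2, which upper-bounds the treewidth. On the other hand G contains the 3-clique {1, 2, 3}. A clique must lie in a single bag of any decomposition, so no decomposition can have width below 2. Combining the bounds, tw(G) = 2.

2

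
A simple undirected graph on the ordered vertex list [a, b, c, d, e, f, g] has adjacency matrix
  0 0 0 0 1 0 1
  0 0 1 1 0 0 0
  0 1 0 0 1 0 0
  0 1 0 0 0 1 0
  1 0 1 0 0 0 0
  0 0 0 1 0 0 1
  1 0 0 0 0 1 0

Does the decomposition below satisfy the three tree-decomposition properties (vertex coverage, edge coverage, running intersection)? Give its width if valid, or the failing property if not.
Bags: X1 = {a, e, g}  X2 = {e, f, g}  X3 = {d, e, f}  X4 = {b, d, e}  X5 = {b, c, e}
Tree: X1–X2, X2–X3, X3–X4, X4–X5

Every vertex of G appears in some bag (union = {a, b, c, d, e, f, g}); every edge is covered by a bag; and for each vertex v the set of bags containing v is connected in the bag tree. The decomposition is therefore valid. The largest bag has 3 vertices, so the width is 2.

Yes; width 2.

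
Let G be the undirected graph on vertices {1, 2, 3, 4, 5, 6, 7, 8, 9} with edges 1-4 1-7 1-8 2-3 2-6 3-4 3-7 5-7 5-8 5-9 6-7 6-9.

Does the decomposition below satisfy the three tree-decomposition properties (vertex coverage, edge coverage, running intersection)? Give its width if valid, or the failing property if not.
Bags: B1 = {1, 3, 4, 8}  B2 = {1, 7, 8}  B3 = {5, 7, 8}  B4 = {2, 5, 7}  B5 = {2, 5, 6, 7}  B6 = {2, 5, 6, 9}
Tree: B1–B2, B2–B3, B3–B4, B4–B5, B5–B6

A tree decomposition must satisfy three properties: every vertex lies in some bag; for every edge, both endpoints lie together in some bag; and for every vertex, the bags containing it form a connected subtree. Here edge (3,7) lies in no bag, so the decomposition is invalid.

No — edge (3,7) lies in no bag.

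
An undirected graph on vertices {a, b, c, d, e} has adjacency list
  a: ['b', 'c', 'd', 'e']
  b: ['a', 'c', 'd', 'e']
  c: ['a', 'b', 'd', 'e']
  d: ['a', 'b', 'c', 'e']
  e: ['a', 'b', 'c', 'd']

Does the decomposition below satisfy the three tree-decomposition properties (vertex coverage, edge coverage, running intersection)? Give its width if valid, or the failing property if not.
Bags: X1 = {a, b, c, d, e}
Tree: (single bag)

Vertex coverage: the bags together contain {a, b, c, d, e}, the full vertex set. Edge coverage: each edge of G has both endpoints in at least one bag. Running intersection: for every vertex, the bags containing it form a connected subtree. All three properties hold, so this is a valid tree decomposition of width max|bag| − 1 = 4, and hence tw(G) ≤ 4.

Yes; width 4.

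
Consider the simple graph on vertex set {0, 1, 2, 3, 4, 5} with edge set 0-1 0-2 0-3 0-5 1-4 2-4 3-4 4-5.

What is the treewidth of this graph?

2

A width-2 tree decomposition is:
Bags: B1 = {0, 4, 5}  B2 = {0, 1, 4}  B3 = {0, 2, 4}  B4 = {0, 3, 4}
Tree: B1–B2, B2–B3, B3–B4
Every bag has size at most 3, so the width is 3 − 1 = 2 and tw(G) ≤ 2. Since 5–0–1–4–5 is a cycle in G, G is not acyclic. Forests are exactly the graphs of treewidth ≤ 1, so tw(G) ≥ 2. Therefore the treewidth is 2.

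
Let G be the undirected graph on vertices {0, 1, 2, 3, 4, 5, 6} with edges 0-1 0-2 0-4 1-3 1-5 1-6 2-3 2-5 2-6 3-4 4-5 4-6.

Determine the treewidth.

3

A width-3 tree decomposition is:
Bags: B1 = {1, 2, 3, 4}  B2 = {1, 2, 4, 6}  B3 = {1, 2, 4, 5}  B4 = {0, 1, 2, 4}
Tree: B1–B2, B2–B3, B3–B4
Each bag holds 4 vertices, so the decomposition has width 3, which upper-bounds the treewidth. For the lower bound: the 4 vertex sets {3,4}, {2,6}, {1}, {5} are disjoint, each induces a connected subgraph, and every pair is joined by at least one edge of G. Contracting each set to a single vertex therefore yields K_{4} as a minor, and since treewidth is minor-monotone, tw(G) ≥ tw(K_{4}) = 3. Hence tw(G) = 3 exactly.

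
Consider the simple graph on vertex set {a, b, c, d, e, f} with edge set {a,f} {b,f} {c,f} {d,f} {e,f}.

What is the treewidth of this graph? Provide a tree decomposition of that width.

Each bag holds 2 vertices, so the decomposition has width 1, which upper-bounds the treewidth. Since G has at least one edge (e.g. c–f), it is not an edgeless graph, so tw(G) ≥ 1. Combining the bounds, tw(G) = 1.

Treewidth 1.
One such decomposition:
Bags: B1 = {c, f}  B2 = {b, f}  B3 = {d, f}  B4 = {e, f}  B5 = {a, f}
Tree: B1–B2, B2–B3, B3–B4, B4–B5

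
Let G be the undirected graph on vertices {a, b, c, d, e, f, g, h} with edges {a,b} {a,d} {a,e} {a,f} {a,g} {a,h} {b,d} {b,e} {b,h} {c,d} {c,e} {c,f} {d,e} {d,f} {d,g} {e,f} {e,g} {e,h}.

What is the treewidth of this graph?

A width-3 tree decomposition is:
Bags: B1 = {a, d, e, f}  B2 = {a, b, d, e}  B3 = {a, d, e, g}  B4 = {a, b, e, h}  B5 = {c, d, e, f}
Tree: B1–B2, B2–B3, B2–B4, B1–B5
Each bag holds 4 vertices, so the decomposition has width 3, which upper-bounds the treewidth. Conversely, {c, d, e, f} is a clique of size 4, and the vertices of any clique must share a bag in every tree decomposition; so some bag has ≥ 4 vertices and tw(G) ≥ 3. Combining the bounds, tw(G) = 3.

3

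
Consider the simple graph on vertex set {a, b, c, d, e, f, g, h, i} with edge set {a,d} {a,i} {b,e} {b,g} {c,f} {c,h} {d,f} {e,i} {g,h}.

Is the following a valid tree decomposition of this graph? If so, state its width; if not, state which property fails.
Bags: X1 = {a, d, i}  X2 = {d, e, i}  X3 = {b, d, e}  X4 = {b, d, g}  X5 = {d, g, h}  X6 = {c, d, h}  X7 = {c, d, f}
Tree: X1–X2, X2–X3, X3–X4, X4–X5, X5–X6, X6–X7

Yes; width 2.

Vertex coverage: the bags together contain {a, b, c, d, e, f, g, h, i}, the full vertex set. Edge coverage: each edge of G has both endpoints in at least one bag. Running intersection: for every vertex, the bags containing it form a connected subtree. All three properties hold, so this is a valid tree decomposition of width max|bag| − 1 = 2, and hence tw(G) ≤ 2.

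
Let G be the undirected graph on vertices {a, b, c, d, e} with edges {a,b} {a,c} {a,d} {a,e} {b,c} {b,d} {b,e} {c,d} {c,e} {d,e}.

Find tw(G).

A width-4 tree decomposition is:
Bags: B1 = {a, b, c, d, e}
Tree: (single bag)
A single bag containing all 5 vertices is trivially a valid decomposition of width 4. Conversely, {a, b, c, d, e} is a clique of size 5, and the vertices of any clique must share a bag in every tree decomposition; so some bag has ≥ 5 vertices and tw(G) ≥ 4. The upper and lower bounds meet at 4, so that is the treewidth.

4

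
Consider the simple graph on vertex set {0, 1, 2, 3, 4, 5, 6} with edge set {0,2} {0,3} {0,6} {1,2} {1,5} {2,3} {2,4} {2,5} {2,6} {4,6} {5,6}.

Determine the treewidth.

2

A width-2 tree decomposition is:
Bags: B1 = {0, 2, 6}  B2 = {2, 4, 6}  B3 = {0, 2, 3}  B4 = {2, 5, 6}  B5 = {1, 2, 5}
Tree: B1–B2, B1–B3, B1–B4, B4–B5
Each bag holds 3 vertices, so the decomposition has width 2, which upper-bounds the treewidth. On the other hand G contains the 3-clique {1, 2, 5}. A clique must lie in a single bag of any decomposition, so no decomposition can have width below 2. Hence tw(G) = 2 exactly.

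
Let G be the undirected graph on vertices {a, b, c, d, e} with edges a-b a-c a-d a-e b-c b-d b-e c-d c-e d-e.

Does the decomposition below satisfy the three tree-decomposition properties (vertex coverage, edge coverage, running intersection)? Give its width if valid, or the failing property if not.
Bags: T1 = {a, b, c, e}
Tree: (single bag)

No — vertex d appears in no bag.

A tree decomposition must satisfy three properties: every vertex lies in some bag; for every edge, both endpoints lie together in some bag; and for every vertex, the bags containing it form a connected subtree. Here vertex d appears in no bag, so the decomposition is invalid.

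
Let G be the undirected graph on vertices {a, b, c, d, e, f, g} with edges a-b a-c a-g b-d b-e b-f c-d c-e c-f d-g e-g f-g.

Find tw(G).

3

A width-3 tree decomposition is:
Bags: B1 = {b, c, d, g}  B2 = {a, b, c, g}  B3 = {b, c, f, g}  B4 = {b, c, e, g}
Tree: B1–B2, B2–B3, B3–B4
Each bag holds 4 vertices, so the decomposition has width 3, which upper-bounds the treewidth. For the lower bound: the 4 vertex sets {c,d}, {a,g}, {b}, {f} are disjoint, each induces a connected subgraph, and every pair is joined by at least one edge of G. Contracting each set to a single vertex therefore yields K_{4} as a minor, and since treewidth is minor-monotone, tw(G) ≥ tw(K_{4}) = 3. Combining the bounds, tw(G) = 3.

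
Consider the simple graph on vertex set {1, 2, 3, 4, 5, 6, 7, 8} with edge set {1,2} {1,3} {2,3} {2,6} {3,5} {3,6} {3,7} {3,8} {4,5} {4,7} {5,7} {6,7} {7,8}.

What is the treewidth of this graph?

2

A width-2 tree decomposition is:
Bags: B1 = {3, 6, 7}  B2 = {2, 3, 6}  B3 = {1, 2, 3}  B4 = {3, 5, 7}  B5 = {4, 5, 7}  B6 = {3, 7, 8}
Tree: B1–B2, B2–B3, B1–B4, B4–B5, B4–B6
Every bag has size at most 3, so the width is 3 − 1 = 2 and tw(G) ≤ 2. Conversely, {1, 2, 3} is a clique of size 3, and the vertices of any clique must share a bag in every tree decomposition; so some bag has ≥ 3 vertices and tw(G) ≥ 2. Hence tw(G) = 2 exactly.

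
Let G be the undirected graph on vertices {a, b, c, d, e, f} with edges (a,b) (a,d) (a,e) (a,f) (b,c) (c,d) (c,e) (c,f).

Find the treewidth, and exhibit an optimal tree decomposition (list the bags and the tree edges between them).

Each bag holds 3 vertices, so the decomposition has width 2, which upper-bounds the treewidth. For the lower bound, G contains the cycle c–f–a–b–c, so G is not a forest; only forests have treewidth ≤ 1, hence tw(G) ≥ 2. Therefore the treewidth is 2.

Treewidth 2.
One optimal decomposition is:
Bags: B1 = {a, c, f}  B2 = {a, b, c}  B3 = {a, c, d}  B4 = {a, c, e}
Tree: B1–B2, B2–B3, B3–B4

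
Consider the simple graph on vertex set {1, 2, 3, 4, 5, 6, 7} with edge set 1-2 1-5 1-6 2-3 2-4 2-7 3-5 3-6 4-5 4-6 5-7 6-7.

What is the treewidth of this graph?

A width-3 tree decomposition is:
Bags: B1 = {2, 5, 6, 7}  B2 = {1, 2, 5, 6}  B3 = {2, 4, 5, 6}  B4 = {2, 3, 5, 6}
Tree: B1–B2, B2–B3, B3–B4
Each bag holds 4 vertices, so the decomposition has width 3, which upper-bounds the treewidth. For the lower bound: the 4 vertex sets {6,7}, {1,5}, {2}, {4} are disjoint, each induces a connected subgraph, and every pair is joined by at least one edge of G. Contracting each set to a single vertex therefore yields K_{4} as a minor, and since treewidth is minor-monotone, tw(G) ≥ tw(K_{4}) = 3. The upper and lower bounds meet at 3, so that is the treewidth.

3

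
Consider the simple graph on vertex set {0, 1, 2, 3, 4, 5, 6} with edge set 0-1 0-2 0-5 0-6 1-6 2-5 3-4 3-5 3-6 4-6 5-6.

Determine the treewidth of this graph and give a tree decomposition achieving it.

The largest bag has 3 vertices, giving width 2; this decomposition certifies tw(G) ≤ 2. Conversely, {0, 2, 5} is a clique of size 3, and the vertices of any clique must share a bag in every tree decomposition; so some bag has ≥ 3 vertices and tw(G) ≥ 2. The upper and lower bounds meet at 2, so that is the treewidth.

Treewidth 2.
One such decomposition:
Bags: B1 = {0, 2, 5}  B2 = {0, 5, 6}  B3 = {3, 5, 6}  B4 = {0, 1, 6}  B5 = {3, 4, 6}
Tree: B1–B2, B2–B3, B2–B4, B3–B5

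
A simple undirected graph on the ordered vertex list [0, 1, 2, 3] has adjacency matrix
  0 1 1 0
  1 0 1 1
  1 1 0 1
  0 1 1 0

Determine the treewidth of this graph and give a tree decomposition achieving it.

Each bag holds 3 vertices, so the decomposition has width 2, which upper-bounds the treewidth. Conversely, {0, 1, 2} is a clique of size 3, and the vertices of any clique must share a bag in every tree decomposition; so some bag has ≥ 3 vertices and tw(G) ≥ 2. The upper and lower bounds meet at 2, so that is the treewidth.

Treewidth 2.
One such decomposition:
Bags: B1 = {1, 2, 3}  B2 = {0, 1, 2}
Tree: B1–B2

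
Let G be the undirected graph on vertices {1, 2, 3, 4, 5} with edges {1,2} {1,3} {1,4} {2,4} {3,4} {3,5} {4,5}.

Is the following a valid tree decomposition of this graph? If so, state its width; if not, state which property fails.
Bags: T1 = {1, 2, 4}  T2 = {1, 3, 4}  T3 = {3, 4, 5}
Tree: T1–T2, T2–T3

Every vertex of G appears in some bag (union = {1, 2, 3, 4, 5}); every edge is covered by a bag; and for each vertex v the set of bags containing v is connected in the bag tree. The decomposition is therefore valid. The largest bag has 3 vertices, so the width is 2.

Yes; width 2.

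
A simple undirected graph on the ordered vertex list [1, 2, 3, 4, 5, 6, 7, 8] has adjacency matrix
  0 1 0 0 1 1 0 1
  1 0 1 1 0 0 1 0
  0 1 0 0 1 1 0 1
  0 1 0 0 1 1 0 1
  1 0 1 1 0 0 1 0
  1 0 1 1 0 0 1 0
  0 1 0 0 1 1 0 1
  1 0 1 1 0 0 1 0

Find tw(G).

4

A width-4 tree decomposition is:
Bags: B1 = {1, 2, 5, 6, 8}  B2 = {2, 3, 5, 6, 8}  B3 = {2, 5, 6, 7, 8}  B4 = {2, 4, 5, 6, 8}
Tree: B1–B2, B2–B3, B3–B4
Each bag holds 5 vertices, so the decomposition has width 4, which upper-bounds the treewidth. For the lower bound: the 5 vertex sets {1,6}, {3,8}, {2,7}, {5}, {4} are disjoint, each induces a connected subgraph, and every pair is joined by at least one edge of G. Contracting each set to a single vertex therefore yields K_{5} as a minor, and since treewidth is minor-monotone, tw(G) ≥ tw(K_{5}) = 4. The upper and lower bounds meet at 4, so that is the treewidth.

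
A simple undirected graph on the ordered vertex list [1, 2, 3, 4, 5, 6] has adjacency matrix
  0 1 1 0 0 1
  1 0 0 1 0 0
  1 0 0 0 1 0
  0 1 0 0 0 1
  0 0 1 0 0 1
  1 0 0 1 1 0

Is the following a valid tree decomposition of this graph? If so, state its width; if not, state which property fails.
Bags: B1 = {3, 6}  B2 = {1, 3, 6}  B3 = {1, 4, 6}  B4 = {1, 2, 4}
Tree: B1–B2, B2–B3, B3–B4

A tree decomposition must satisfy three properties: every vertex lies in some bag; for every edge, both endpoints lie together in some bag; and for every vertex, the bags containing it form a connected subtree. Here vertex 5 appears in no bag, so the decomposition is invalid.

No — vertex 5 appears in no bag.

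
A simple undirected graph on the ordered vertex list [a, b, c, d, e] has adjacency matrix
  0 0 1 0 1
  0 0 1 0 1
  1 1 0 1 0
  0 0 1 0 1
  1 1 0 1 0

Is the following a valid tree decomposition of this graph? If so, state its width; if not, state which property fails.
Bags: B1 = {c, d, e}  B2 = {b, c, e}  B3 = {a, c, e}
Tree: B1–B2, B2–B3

Yes; width 2.

Checking the three conditions: (i) the bags cover all of {a, b, c, d, e}; (ii) for each edge, some bag contains both endpoints; (iii) the bags containing any fixed vertex form a subtree. All hold, so the decomposition is valid with width 3 − 1 = 2.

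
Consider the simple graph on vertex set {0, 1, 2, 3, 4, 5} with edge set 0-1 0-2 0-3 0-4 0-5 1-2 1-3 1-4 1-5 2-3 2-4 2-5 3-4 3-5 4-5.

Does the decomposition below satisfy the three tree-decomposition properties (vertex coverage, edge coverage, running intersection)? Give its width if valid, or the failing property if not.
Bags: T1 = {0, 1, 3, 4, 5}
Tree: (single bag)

A tree decomposition must satisfy three properties: every vertex lies in some bag; for every edge, both endpoints lie together in some bag; and for every vertex, the bags containing it form a connected subtree. Here vertex 2 appears in no bag, so the decomposition is invalid.

No — vertex 2 appears in no bag.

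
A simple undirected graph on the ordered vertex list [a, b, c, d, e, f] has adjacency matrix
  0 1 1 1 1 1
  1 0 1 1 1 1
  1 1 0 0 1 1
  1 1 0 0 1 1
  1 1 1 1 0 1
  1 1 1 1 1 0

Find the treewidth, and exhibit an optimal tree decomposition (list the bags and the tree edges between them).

The largest bag has 5 vertices, giving width 4; this decomposition certifies tw(G) ≤ 4. On the other hand G contains the 5-clique {a, b, d, e, f}. A clique must lie in a single bag of any decomposition, so no decomposition can have width below 4. Combining the bounds, tw(G) = 4.

Treewidth 4.
One optimal decomposition is:
Bags: B1 = {a, b, c, e, f}  B2 = {a, b, d, e, f}
Tree: B1–B2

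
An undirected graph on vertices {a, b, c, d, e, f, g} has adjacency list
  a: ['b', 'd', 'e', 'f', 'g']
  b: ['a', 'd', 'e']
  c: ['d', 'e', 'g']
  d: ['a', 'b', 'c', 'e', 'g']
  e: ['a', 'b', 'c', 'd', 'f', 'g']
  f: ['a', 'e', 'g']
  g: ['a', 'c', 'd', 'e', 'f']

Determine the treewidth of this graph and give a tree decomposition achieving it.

Treewidth 3.
One optimal decomposition is:
Bags: B1 = {a, d, e, g}  B2 = {a, b, d, e}  B3 = {a, e, f, g}  B4 = {c, d, e, g}
Tree: B1–B2, B1–B3, B1–B4

The largest bag has 4 vertices, giving width 3; this decomposition certifies tw(G) ≤ 3. Conversely, {c, d, e, g} is a clique of size 4, and the vertices of any clique must share a bag in every tree decomposition; so some bag has ≥ 4 vertices and tw(G) ≥ 3. Therefore the treewidth is 3.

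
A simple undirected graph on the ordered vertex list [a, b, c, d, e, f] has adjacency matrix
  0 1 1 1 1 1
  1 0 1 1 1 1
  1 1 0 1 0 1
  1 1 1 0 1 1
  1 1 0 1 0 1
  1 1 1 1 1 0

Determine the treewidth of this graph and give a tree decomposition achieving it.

Treewidth 4.
One optimal decomposition is:
Bags: B1 = {a, b, d, e, f}  B2 = {a, b, c, d, f}
Tree: B1–B2

Every bag has size at most 5, so the width is 5 − 1 = 4 and tw(G) ≤ 4. Conversely, {a, b, d, e, f} is a clique of size 5, and the vertices of any clique must share a bag in every tree decomposition; so some bag has ≥ 5 vertices and tw(G) ≥ 4. Combining the bounds, tw(G) = 4.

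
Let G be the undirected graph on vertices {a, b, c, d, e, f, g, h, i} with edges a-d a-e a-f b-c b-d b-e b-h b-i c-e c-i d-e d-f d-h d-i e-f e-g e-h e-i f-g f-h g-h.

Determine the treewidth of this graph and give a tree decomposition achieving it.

Treewidth 3.
One such decomposition:
Bags: B1 = {d, e, f, h}  B2 = {b, d, e, h}  B3 = {e, f, g, h}  B4 = {a, d, e, f}  B5 = {b, d, e, i}  B6 = {b, c, e, i}
Tree: B1–B2, B1–B3, B1–B4, B2–B5, B5–B6

The largest bag has 4 vertices, giving width 3; this decomposition certifies tw(G) ≤ 3. Conversely, {d, e, f, h} is a clique of size 4, and the vertices of any clique must share a bag in every tree decomposition; so some bag has ≥ 4 vertices and tw(G) ≥ 3. Combining the bounds, tw(G) = 3.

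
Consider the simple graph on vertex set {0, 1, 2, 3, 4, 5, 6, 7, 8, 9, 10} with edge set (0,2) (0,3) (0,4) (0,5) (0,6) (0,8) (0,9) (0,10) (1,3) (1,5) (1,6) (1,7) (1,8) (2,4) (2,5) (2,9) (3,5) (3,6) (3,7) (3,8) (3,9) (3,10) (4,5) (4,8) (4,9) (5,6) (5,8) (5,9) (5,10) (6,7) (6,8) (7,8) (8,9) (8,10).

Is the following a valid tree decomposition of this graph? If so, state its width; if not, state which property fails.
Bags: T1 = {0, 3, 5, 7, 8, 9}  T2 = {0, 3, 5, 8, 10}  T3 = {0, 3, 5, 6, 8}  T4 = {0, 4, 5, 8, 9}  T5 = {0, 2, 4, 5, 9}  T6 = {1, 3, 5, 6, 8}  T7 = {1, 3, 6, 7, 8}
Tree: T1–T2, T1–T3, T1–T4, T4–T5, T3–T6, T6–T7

A tree decomposition must satisfy three properties: every vertex lies in some bag; for every edge, both endpoints lie together in some bag; and for every vertex, the bags containing it form a connected subtree. Here bags containing vertex 7 are not connected in the tree, so the decomposition is invalid.

No — bags containing vertex 7 are not connected in the tree.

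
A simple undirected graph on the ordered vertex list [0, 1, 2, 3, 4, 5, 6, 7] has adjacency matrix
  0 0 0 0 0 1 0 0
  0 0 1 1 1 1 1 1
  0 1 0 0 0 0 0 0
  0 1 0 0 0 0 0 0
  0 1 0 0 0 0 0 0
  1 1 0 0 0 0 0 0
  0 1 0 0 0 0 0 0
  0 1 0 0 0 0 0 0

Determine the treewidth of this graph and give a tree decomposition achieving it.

Treewidth 1.
One optimal decomposition is:
Bags: B1 = {1, 3}  B2 = {1, 7}  B3 = {1, 2}  B4 = {1, 5}  B5 = {1, 6}  B6 = {1, 4}  B7 = {0, 5}
Tree: B1–B2, B2–B3, B2–B4, B4–B5, B5–B6, B4–B7

The largest bag has 2 vertices, giving width 1; this decomposition certifies tw(G) ≤ 1. G has an edge, so its treewidth is at least 1. Hence tw(G) = 1 exactly.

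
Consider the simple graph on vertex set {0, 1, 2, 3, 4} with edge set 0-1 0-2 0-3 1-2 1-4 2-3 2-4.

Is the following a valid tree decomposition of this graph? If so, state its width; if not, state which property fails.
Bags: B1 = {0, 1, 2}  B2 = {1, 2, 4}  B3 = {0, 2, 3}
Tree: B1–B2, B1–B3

Yes; width 2.

Vertex coverage: the bags together contain {0, 1, 2, 3, 4}, the full vertex set. Edge coverage: each edge of G has both endpoints in at least one bag. Running intersection: for every vertex, the bags containing it form a connected subtree. All three properties hold, so this is a valid tree decomposition of width max|bag| − 1 = 2, and hence tw(G) ≤ 2.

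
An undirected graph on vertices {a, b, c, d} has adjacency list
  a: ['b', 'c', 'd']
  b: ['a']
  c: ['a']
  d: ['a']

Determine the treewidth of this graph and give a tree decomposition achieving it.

Treewidth 1.
Bags: B1 = {a, b}  B2 = {a, d}  B3 = {a, c}
Tree: B1–B2, B2–B3

Every bag has size at most 2, so the width is 2 − 1 = 1 and tw(G) ≤ 1. Since G has at least one edge (e.g. a–b), it is not an edgeless graph, so tw(G) ≥ 1. Hence tw(G) = 1 exactly.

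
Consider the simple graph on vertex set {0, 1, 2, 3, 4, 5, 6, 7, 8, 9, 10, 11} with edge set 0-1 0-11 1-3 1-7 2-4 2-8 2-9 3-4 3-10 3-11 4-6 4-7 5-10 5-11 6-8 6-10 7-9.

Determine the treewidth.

A width-3 tree decomposition is:
Bags: B1 = {2, 7, 8, 9}  B2 = {2, 4, 7, 8}  B3 = {4, 6, 7, 8}  B4 = {1, 4, 6, 7}  B5 = {1, 3, 4, 6}  B6 = {1, 3, 6, 10}  B7 = {0, 1, 3, 10}  B8 = {0, 3, 10, 11}  B9 = {0, 5, 10, 11}
Tree: B1–B2, B2–B3, B3–B4, B4–B5, B5–B6, B6–B7, B7–B8, B8–B9
The largest bag has 4 vertices, giving width 3; this decomposition certifies tw(G) ≤ 3. For the lower bound: the 4 vertex sets {2,8,9}, {7}, {4}, {1,3,6,10} are disjoint, each induces a connected subgraph, and every pair is joined by at least one edge of G. Contracting each set to a single vertex therefore yields K_{4} as a minor, and since treewidth is minor-monotone, tw(G) ≥ tw(K_{4}) = 3. Combining the bounds, tw(G) = 3.

3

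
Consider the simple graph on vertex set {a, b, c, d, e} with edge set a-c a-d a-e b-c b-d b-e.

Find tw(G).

A width-2 tree decomposition is:
Bags: B1 = {a, b, d}  B2 = {a, b, e}  B3 = {a, b, c}
Tree: B1–B2, B2–B3
Every bag has size at most 3, so the width is 3 − 1 = 2 and tw(G) ≤ 2. For the lower bound, G contains the cycle d–b–e–a–d, so G is not a forest; only forests have treewidth ≤ 1, hence tw(G) ≥ 2. The upper and lower bounds meet at 2, so that is the treewidth.

2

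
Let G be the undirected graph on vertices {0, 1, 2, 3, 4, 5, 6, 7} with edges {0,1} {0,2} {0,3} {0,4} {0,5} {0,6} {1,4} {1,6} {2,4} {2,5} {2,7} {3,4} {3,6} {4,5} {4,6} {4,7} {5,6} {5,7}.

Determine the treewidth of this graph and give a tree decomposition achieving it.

Treewidth 3.
One optimal decomposition is:
Bags: B1 = {0, 2, 4, 5}  B2 = {2, 4, 5, 7}  B3 = {0, 4, 5, 6}  B4 = {0, 3, 4, 6}  B5 = {0, 1, 4, 6}
Tree: B1–B2, B1–B3, B3–B4, B4–B5

Every bag has size at most 4, so the width is 4 − 1 = 3 and tw(G) ≤ 3. Conversely, {0, 2, 4, 5} is a clique of size 4, and the vertices of any clique must share a bag in every tree decomposition; so some bag has ≥ 4 vertices and tw(G) ≥ 3. Combining the bounds, tw(G) = 3.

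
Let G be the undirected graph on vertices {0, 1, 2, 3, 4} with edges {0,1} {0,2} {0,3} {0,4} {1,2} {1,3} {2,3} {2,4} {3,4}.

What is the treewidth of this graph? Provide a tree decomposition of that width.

Each bag holds 4 vertices, so the decomposition has width 3, which upper-bounds the treewidth. For the lower bound, the 4 vertices {0, 1, 2, 3} are pairwise adjacent, and any tree decomposition puts a clique entirely inside one bag — forcing width ≥ 3. Therefore the treewidth is 3.

Treewidth 3.
One optimal decomposition is:
Bags: B1 = {0, 2, 3, 4}  B2 = {0, 1, 2, 3}
Tree: B1–B2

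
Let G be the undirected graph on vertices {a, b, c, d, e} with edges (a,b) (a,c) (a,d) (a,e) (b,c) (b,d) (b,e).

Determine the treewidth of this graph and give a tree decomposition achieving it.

Each bag holds 3 vertices, so the decomposition has width 2, which upper-bounds the treewidth. Conversely, {a, b, d} is a clique of size 3, and the vertices of any clique must share a bag in every tree decomposition; so some bag has ≥ 3 vertices and tw(G) ≥ 2. Hence tw(G) = 2 exactly.

Treewidth 2.
One such decomposition:
Bags: B1 = {a, b, e}  B2 = {a, b, d}  B3 = {a, b, c}
Tree: B1–B2, B1–B3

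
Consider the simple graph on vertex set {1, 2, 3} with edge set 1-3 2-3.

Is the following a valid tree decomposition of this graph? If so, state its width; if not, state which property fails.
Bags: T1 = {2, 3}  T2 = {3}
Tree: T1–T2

A tree decomposition must satisfy three properties: every vertex lies in some bag; for every edge, both endpoints lie together in some bag; and for every vertex, the bags containing it form a connected subtree. Here vertex 1 appears in no bag, so the decomposition is invalid.

No — vertex 1 appears in no bag.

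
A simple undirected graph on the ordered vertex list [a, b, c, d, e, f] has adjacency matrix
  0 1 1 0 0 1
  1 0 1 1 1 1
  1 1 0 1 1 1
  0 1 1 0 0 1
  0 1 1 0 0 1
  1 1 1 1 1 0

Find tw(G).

3

A width-3 tree decomposition is:
Bags: B1 = {a, b, c, f}  B2 = {b, c, e, f}  B3 = {b, c, d, f}
Tree: B1–B2, B1–B3
Every bag has size at most 4, so the width is 4 − 1 = 3 and tw(G) ≤ 3. On the other hand G contains the 4-clique {b, c, d, f}. A clique must lie in a single bag of any decomposition, so no decomposition can have width below 3. Combining the bounds, tw(G) = 3.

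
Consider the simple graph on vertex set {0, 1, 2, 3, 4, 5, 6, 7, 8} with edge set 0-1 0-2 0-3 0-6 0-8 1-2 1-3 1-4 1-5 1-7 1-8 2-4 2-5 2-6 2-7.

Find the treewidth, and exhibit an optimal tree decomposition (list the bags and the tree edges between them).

Treewidth 2.
One such decomposition:
Bags: B1 = {1, 2, 4}  B2 = {0, 1, 2}  B3 = {0, 1, 8}  B4 = {1, 2, 7}  B5 = {0, 1, 3}  B6 = {1, 2, 5}  B7 = {0, 2, 6}
Tree: B1–B2, B2–B3, B1–B4, B2–B5, B1–B6, B2–B7

Each bag holds 3 vertices, so the decomposition has width 2, which upper-bounds the treewidth. Conversely, {0, 1, 8} is a clique of size 3, and the vertices of any clique must share a bag in every tree decomposition; so some bag has ≥ 3 vertices and tw(G) ≥ 2. Combining the bounds, tw(G) = 2.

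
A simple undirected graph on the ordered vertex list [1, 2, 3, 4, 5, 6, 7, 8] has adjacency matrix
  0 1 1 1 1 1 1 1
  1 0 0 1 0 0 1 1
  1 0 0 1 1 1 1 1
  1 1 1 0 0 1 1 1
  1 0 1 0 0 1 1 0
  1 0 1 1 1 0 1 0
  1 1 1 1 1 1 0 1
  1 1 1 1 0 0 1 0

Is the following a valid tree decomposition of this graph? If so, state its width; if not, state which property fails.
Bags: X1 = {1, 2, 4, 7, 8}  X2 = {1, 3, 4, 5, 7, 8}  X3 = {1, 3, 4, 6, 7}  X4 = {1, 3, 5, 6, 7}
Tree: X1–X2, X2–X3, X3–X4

A tree decomposition must satisfy three properties: every vertex lies in some bag; for every edge, both endpoints lie together in some bag; and for every vertex, the bags containing it form a connected subtree. Here bags containing vertex 5 are not connected in the tree, so the decomposition is invalid.

No — bags containing vertex 5 are not connected in the tree.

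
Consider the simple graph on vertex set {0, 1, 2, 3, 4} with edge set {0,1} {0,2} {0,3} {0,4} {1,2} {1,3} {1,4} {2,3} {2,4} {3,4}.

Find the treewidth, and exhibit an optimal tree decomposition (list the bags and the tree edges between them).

Treewidth 4.
One such decomposition:
Bags: B1 = {0, 1, 2, 3, 4}
Tree: (single bag)

A single bag containing all 5 vertices is trivially a valid decomposition of width 4. For the lower bound, the 5 vertices {0, 1, 2, 3, 4} are pairwise adjacent, and any tree decomposition puts a clique entirely inside one bag — forcing width ≥ 4. Hence tw(G) = 4 exactly.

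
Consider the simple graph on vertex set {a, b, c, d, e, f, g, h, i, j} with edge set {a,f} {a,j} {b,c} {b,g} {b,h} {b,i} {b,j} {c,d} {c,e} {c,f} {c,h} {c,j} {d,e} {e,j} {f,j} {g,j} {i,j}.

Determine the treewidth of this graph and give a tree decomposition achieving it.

The largest bag has 3 vertices, giving width 2; this decomposition certifies tw(G) ≤ 2. On the other hand G contains the 3-clique {c, d, e}. A clique must lie in a single bag of any decomposition, so no decomposition can have width below 2. Hence tw(G) = 2 exactly.

Treewidth 2.
One such decomposition:
Bags: B1 = {b, c, h}  B2 = {b, c, j}  B3 = {c, f, j}  B4 = {c, e, j}  B5 = {b, i, j}  B6 = {c, d, e}  B7 = {a, f, j}  B8 = {b, g, j}
Tree: B1–B2, B2–B3, B3–B4, B2–B5, B4–B6, B3–B7, B5–B8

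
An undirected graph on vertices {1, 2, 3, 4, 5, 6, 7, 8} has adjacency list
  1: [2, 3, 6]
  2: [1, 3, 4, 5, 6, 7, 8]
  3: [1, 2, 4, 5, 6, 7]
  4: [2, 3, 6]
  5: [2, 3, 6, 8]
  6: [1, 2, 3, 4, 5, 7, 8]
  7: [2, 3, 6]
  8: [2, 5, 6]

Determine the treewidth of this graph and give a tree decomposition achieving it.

Treewidth 3.
One such decomposition:
Bags: B1 = {2, 3, 5, 6}  B2 = {2, 5, 6, 8}  B3 = {2, 3, 4, 6}  B4 = {1, 2, 3, 6}  B5 = {2, 3, 6, 7}
Tree: B1–B2, B1–B3, B1–B4, B4–B5

Each bag holds 4 vertices, so the decomposition has width 3, which upper-bounds the treewidth. For the lower bound, the 4 vertices {2, 5, 6, 8} are pairwise adjacent, and any tree decomposition puts a clique entirely inside one bag — forcing width ≥ 3. Combining the bounds, tw(G) = 3.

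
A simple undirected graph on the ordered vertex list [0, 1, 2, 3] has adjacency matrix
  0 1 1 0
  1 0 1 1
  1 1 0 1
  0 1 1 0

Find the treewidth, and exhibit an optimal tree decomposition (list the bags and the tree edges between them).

Treewidth 2.
Bags: B1 = {0, 1, 2}  B2 = {1, 2, 3}
Tree: B1–B2

Each bag holds 3 vertices, so the decomposition has width 2, which upper-bounds the treewidth. For the lower bound, the 3 vertices {0, 1, 2} are pairwise adjacent, and any tree decomposition puts a clique entirely inside one bag — forcing width ≥ 2. Hence tw(G) = 2 exactly.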